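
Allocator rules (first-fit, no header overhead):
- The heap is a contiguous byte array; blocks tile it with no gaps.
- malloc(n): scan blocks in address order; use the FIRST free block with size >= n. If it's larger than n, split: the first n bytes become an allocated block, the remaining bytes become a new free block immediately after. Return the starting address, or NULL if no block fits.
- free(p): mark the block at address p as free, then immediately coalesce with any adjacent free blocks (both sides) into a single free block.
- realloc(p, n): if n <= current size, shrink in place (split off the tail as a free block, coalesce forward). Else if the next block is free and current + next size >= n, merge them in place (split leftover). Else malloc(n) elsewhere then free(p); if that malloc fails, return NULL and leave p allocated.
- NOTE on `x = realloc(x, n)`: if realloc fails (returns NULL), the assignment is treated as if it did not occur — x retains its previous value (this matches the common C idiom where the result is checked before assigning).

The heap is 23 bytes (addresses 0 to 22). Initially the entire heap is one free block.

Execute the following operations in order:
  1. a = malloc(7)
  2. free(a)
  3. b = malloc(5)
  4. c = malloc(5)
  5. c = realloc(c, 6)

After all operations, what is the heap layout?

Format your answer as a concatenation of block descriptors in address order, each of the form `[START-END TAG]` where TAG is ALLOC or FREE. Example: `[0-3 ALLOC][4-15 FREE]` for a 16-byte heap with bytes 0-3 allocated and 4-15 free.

Answer: [0-4 ALLOC][5-10 ALLOC][11-22 FREE]

Derivation:
Op 1: a = malloc(7) -> a = 0; heap: [0-6 ALLOC][7-22 FREE]
Op 2: free(a) -> (freed a); heap: [0-22 FREE]
Op 3: b = malloc(5) -> b = 0; heap: [0-4 ALLOC][5-22 FREE]
Op 4: c = malloc(5) -> c = 5; heap: [0-4 ALLOC][5-9 ALLOC][10-22 FREE]
Op 5: c = realloc(c, 6) -> c = 5; heap: [0-4 ALLOC][5-10 ALLOC][11-22 FREE]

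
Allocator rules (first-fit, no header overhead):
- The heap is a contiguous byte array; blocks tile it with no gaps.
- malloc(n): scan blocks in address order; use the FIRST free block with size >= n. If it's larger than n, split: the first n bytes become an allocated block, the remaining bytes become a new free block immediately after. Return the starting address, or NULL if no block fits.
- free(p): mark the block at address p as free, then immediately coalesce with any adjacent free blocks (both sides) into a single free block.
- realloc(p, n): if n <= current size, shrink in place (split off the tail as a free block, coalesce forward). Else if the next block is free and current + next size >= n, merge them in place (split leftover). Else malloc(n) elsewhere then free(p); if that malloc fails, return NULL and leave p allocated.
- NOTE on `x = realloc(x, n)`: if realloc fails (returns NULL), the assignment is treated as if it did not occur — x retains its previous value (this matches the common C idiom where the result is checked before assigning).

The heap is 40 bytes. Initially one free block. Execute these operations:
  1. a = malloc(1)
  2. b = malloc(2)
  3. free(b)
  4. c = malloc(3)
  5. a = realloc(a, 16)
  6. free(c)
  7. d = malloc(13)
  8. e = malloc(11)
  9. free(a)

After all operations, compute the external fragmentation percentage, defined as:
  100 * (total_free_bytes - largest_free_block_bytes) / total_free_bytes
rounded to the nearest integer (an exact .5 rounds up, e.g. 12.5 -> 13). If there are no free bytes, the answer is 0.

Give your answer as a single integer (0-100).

Op 1: a = malloc(1) -> a = 0; heap: [0-0 ALLOC][1-39 FREE]
Op 2: b = malloc(2) -> b = 1; heap: [0-0 ALLOC][1-2 ALLOC][3-39 FREE]
Op 3: free(b) -> (freed b); heap: [0-0 ALLOC][1-39 FREE]
Op 4: c = malloc(3) -> c = 1; heap: [0-0 ALLOC][1-3 ALLOC][4-39 FREE]
Op 5: a = realloc(a, 16) -> a = 4; heap: [0-0 FREE][1-3 ALLOC][4-19 ALLOC][20-39 FREE]
Op 6: free(c) -> (freed c); heap: [0-3 FREE][4-19 ALLOC][20-39 FREE]
Op 7: d = malloc(13) -> d = 20; heap: [0-3 FREE][4-19 ALLOC][20-32 ALLOC][33-39 FREE]
Op 8: e = malloc(11) -> e = NULL; heap: [0-3 FREE][4-19 ALLOC][20-32 ALLOC][33-39 FREE]
Op 9: free(a) -> (freed a); heap: [0-19 FREE][20-32 ALLOC][33-39 FREE]
Free blocks: [20 7] total_free=27 largest=20 -> 100*(27-20)/27 = 700/27 ≈ 25.926 -> rounds to 26

Answer: 26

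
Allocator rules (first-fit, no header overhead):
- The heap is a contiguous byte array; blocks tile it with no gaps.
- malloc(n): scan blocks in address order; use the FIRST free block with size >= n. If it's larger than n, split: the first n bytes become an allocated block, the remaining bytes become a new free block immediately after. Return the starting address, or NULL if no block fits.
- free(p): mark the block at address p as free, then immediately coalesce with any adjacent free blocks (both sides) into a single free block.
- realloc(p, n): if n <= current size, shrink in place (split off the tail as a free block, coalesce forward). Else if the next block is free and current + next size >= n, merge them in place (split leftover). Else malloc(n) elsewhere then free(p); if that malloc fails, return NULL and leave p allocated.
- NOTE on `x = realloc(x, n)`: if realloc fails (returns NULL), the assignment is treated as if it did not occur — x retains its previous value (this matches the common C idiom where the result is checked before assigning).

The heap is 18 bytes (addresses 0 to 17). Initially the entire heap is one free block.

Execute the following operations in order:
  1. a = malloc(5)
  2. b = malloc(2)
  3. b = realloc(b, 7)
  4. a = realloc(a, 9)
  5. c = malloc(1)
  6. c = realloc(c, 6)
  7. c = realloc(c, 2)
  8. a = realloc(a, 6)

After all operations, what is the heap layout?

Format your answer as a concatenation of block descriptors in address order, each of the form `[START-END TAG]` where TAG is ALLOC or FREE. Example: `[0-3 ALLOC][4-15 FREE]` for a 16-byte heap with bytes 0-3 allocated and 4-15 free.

Op 1: a = malloc(5) -> a = 0; heap: [0-4 ALLOC][5-17 FREE]
Op 2: b = malloc(2) -> b = 5; heap: [0-4 ALLOC][5-6 ALLOC][7-17 FREE]
Op 3: b = realloc(b, 7) -> b = 5; heap: [0-4 ALLOC][5-11 ALLOC][12-17 FREE]
Op 4: a = realloc(a, 9) -> NULL (a unchanged); heap: [0-4 ALLOC][5-11 ALLOC][12-17 FREE]
Op 5: c = malloc(1) -> c = 12; heap: [0-4 ALLOC][5-11 ALLOC][12-12 ALLOC][13-17 FREE]
Op 6: c = realloc(c, 6) -> c = 12; heap: [0-4 ALLOC][5-11 ALLOC][12-17 ALLOC]
Op 7: c = realloc(c, 2) -> c = 12; heap: [0-4 ALLOC][5-11 ALLOC][12-13 ALLOC][14-17 FREE]
Op 8: a = realloc(a, 6) -> NULL (a unchanged); heap: [0-4 ALLOC][5-11 ALLOC][12-13 ALLOC][14-17 FREE]

Answer: [0-4 ALLOC][5-11 ALLOC][12-13 ALLOC][14-17 FREE]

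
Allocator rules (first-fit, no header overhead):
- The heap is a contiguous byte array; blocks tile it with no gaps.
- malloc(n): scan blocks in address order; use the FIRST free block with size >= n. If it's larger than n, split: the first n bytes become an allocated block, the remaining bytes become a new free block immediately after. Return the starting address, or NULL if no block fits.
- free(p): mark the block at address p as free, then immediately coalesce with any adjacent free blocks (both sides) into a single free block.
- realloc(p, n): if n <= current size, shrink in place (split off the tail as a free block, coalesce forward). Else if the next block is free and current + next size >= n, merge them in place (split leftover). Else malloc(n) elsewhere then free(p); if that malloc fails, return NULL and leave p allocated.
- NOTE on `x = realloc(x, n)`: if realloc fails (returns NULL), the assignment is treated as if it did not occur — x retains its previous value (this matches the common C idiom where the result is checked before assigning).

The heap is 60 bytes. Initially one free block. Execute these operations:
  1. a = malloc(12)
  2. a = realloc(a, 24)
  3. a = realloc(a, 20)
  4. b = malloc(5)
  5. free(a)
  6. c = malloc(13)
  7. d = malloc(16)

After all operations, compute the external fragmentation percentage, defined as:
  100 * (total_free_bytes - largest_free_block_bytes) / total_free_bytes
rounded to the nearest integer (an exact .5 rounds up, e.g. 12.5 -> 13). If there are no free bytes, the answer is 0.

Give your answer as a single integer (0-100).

Answer: 27

Derivation:
Op 1: a = malloc(12) -> a = 0; heap: [0-11 ALLOC][12-59 FREE]
Op 2: a = realloc(a, 24) -> a = 0; heap: [0-23 ALLOC][24-59 FREE]
Op 3: a = realloc(a, 20) -> a = 0; heap: [0-19 ALLOC][20-59 FREE]
Op 4: b = malloc(5) -> b = 20; heap: [0-19 ALLOC][20-24 ALLOC][25-59 FREE]
Op 5: free(a) -> (freed a); heap: [0-19 FREE][20-24 ALLOC][25-59 FREE]
Op 6: c = malloc(13) -> c = 0; heap: [0-12 ALLOC][13-19 FREE][20-24 ALLOC][25-59 FREE]
Op 7: d = malloc(16) -> d = 25; heap: [0-12 ALLOC][13-19 FREE][20-24 ALLOC][25-40 ALLOC][41-59 FREE]
Free blocks: [7 19] total_free=26 largest=19 -> 100*(26-19)/26 = 700/26 ≈ 26.923 -> rounds to 27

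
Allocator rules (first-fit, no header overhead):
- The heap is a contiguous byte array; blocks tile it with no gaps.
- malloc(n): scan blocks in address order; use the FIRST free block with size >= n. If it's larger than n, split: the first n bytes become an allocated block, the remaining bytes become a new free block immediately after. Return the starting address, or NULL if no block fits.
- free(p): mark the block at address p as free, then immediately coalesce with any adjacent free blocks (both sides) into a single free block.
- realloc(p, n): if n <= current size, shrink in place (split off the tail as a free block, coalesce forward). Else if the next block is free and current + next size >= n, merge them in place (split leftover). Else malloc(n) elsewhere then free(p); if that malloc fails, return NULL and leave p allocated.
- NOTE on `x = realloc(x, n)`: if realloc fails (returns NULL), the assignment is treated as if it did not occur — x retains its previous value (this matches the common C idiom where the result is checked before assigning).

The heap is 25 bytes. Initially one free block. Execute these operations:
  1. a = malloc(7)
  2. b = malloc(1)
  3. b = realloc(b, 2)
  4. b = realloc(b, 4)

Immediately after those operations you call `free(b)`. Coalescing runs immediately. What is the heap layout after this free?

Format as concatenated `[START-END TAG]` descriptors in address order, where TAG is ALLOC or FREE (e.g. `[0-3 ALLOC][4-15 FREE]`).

Op 1: a = malloc(7) -> a = 0; heap: [0-6 ALLOC][7-24 FREE]
Op 2: b = malloc(1) -> b = 7; heap: [0-6 ALLOC][7-7 ALLOC][8-24 FREE]
Op 3: b = realloc(b, 2) -> b = 7; heap: [0-6 ALLOC][7-8 ALLOC][9-24 FREE]
Op 4: b = realloc(b, 4) -> b = 7; heap: [0-6 ALLOC][7-10 ALLOC][11-24 FREE]
free(b): b = 7 -> block [7-10 ALLOC]; mark free, coalesce with adjacent free neighbors -> [0-6 ALLOC][7-24 FREE]

Answer: [0-6 ALLOC][7-24 FREE]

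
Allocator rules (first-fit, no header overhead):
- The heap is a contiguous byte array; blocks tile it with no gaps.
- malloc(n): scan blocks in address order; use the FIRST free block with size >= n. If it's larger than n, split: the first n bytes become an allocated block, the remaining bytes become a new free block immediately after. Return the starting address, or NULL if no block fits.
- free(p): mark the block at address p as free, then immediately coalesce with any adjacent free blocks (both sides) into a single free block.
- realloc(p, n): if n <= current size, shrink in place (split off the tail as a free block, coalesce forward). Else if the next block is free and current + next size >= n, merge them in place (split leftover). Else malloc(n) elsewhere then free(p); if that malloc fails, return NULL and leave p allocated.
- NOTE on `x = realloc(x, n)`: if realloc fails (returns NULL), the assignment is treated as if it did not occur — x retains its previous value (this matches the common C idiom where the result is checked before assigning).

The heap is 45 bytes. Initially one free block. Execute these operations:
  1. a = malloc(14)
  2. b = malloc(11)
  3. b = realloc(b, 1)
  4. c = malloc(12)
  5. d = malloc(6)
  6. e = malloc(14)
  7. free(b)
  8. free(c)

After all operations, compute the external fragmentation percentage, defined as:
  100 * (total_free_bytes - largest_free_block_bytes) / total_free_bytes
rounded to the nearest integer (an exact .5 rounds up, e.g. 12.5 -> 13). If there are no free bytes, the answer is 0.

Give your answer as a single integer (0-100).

Op 1: a = malloc(14) -> a = 0; heap: [0-13 ALLOC][14-44 FREE]
Op 2: b = malloc(11) -> b = 14; heap: [0-13 ALLOC][14-24 ALLOC][25-44 FREE]
Op 3: b = realloc(b, 1) -> b = 14; heap: [0-13 ALLOC][14-14 ALLOC][15-44 FREE]
Op 4: c = malloc(12) -> c = 15; heap: [0-13 ALLOC][14-14 ALLOC][15-26 ALLOC][27-44 FREE]
Op 5: d = malloc(6) -> d = 27; heap: [0-13 ALLOC][14-14 ALLOC][15-26 ALLOC][27-32 ALLOC][33-44 FREE]
Op 6: e = malloc(14) -> e = NULL; heap: [0-13 ALLOC][14-14 ALLOC][15-26 ALLOC][27-32 ALLOC][33-44 FREE]
Op 7: free(b) -> (freed b); heap: [0-13 ALLOC][14-14 FREE][15-26 ALLOC][27-32 ALLOC][33-44 FREE]
Op 8: free(c) -> (freed c); heap: [0-13 ALLOC][14-26 FREE][27-32 ALLOC][33-44 FREE]
Free blocks: [13 12] total_free=25 largest=13 -> 100*(25-13)/25 = 1200/25 = 48

Answer: 48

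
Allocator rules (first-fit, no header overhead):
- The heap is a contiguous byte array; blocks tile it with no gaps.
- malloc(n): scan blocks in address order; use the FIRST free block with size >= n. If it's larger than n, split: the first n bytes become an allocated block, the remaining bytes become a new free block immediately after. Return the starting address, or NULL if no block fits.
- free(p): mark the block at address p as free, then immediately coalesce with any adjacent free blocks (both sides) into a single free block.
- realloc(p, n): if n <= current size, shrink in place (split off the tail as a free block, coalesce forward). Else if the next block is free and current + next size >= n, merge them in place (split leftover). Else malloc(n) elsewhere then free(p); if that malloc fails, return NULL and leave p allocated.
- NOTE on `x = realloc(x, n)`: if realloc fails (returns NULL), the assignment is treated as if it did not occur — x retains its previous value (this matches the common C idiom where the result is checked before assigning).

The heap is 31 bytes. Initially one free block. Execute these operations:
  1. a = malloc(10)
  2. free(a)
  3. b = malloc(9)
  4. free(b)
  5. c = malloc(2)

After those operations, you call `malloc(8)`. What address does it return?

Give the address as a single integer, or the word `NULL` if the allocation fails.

Answer: 2

Derivation:
Op 1: a = malloc(10) -> a = 0; heap: [0-9 ALLOC][10-30 FREE]
Op 2: free(a) -> (freed a); heap: [0-30 FREE]
Op 3: b = malloc(9) -> b = 0; heap: [0-8 ALLOC][9-30 FREE]
Op 4: free(b) -> (freed b); heap: [0-30 FREE]
Op 5: c = malloc(2) -> c = 0; heap: [0-1 ALLOC][2-30 FREE]
malloc(8): first-fit scan over [0-1 ALLOC][2-30 FREE] -> 2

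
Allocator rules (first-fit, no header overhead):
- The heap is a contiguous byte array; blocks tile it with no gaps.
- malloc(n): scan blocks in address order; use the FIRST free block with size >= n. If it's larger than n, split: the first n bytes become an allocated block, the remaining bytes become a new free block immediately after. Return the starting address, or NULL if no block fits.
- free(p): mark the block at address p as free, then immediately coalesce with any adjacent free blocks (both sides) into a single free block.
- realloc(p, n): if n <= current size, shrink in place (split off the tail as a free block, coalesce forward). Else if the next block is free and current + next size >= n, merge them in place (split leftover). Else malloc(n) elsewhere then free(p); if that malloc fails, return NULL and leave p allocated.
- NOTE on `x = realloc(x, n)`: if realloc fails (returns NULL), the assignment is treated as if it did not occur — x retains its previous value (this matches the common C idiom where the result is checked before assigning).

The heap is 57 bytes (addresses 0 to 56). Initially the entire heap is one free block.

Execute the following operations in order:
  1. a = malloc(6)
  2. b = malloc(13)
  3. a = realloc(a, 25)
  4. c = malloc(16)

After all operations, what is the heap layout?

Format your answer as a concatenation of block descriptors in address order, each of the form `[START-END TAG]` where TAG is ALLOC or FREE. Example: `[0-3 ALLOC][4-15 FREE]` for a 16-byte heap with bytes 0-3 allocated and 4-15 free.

Answer: [0-5 FREE][6-18 ALLOC][19-43 ALLOC][44-56 FREE]

Derivation:
Op 1: a = malloc(6) -> a = 0; heap: [0-5 ALLOC][6-56 FREE]
Op 2: b = malloc(13) -> b = 6; heap: [0-5 ALLOC][6-18 ALLOC][19-56 FREE]
Op 3: a = realloc(a, 25) -> a = 19; heap: [0-5 FREE][6-18 ALLOC][19-43 ALLOC][44-56 FREE]
Op 4: c = malloc(16) -> c = NULL; heap: [0-5 FREE][6-18 ALLOC][19-43 ALLOC][44-56 FREE]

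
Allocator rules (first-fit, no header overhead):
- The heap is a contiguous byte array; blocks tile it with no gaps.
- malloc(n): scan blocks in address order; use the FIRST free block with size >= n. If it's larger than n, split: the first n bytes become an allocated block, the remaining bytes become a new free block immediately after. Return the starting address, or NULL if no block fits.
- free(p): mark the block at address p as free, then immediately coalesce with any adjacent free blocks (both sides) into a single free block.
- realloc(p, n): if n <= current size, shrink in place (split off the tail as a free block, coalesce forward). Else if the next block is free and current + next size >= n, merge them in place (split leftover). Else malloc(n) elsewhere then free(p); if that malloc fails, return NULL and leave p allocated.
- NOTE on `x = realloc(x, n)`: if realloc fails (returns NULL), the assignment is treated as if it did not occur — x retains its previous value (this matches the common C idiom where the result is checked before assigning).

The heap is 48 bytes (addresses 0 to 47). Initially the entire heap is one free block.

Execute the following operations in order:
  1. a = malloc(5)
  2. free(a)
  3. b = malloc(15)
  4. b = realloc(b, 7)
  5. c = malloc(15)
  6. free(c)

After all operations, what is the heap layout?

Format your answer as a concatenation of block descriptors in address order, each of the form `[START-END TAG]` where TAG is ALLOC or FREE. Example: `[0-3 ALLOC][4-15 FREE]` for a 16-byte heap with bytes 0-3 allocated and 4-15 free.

Answer: [0-6 ALLOC][7-47 FREE]

Derivation:
Op 1: a = malloc(5) -> a = 0; heap: [0-4 ALLOC][5-47 FREE]
Op 2: free(a) -> (freed a); heap: [0-47 FREE]
Op 3: b = malloc(15) -> b = 0; heap: [0-14 ALLOC][15-47 FREE]
Op 4: b = realloc(b, 7) -> b = 0; heap: [0-6 ALLOC][7-47 FREE]
Op 5: c = malloc(15) -> c = 7; heap: [0-6 ALLOC][7-21 ALLOC][22-47 FREE]
Op 6: free(c) -> (freed c); heap: [0-6 ALLOC][7-47 FREE]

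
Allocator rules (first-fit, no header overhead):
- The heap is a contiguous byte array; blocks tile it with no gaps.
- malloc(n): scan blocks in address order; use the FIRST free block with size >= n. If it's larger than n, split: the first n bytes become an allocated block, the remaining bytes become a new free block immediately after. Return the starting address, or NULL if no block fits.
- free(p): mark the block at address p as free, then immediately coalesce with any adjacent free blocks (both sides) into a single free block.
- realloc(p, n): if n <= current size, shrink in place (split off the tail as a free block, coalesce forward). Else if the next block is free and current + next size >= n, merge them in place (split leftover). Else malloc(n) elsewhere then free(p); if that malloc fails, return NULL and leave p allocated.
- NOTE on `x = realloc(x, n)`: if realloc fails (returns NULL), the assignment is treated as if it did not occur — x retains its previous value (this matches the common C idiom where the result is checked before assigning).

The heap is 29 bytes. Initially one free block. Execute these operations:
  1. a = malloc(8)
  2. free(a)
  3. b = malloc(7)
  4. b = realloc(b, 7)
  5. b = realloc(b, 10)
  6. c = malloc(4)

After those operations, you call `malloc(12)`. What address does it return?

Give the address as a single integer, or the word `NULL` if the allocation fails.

Answer: 14

Derivation:
Op 1: a = malloc(8) -> a = 0; heap: [0-7 ALLOC][8-28 FREE]
Op 2: free(a) -> (freed a); heap: [0-28 FREE]
Op 3: b = malloc(7) -> b = 0; heap: [0-6 ALLOC][7-28 FREE]
Op 4: b = realloc(b, 7) -> b = 0; heap: [0-6 ALLOC][7-28 FREE]
Op 5: b = realloc(b, 10) -> b = 0; heap: [0-9 ALLOC][10-28 FREE]
Op 6: c = malloc(4) -> c = 10; heap: [0-9 ALLOC][10-13 ALLOC][14-28 FREE]
malloc(12): first-fit scan over [0-9 ALLOC][10-13 ALLOC][14-28 FREE] -> 14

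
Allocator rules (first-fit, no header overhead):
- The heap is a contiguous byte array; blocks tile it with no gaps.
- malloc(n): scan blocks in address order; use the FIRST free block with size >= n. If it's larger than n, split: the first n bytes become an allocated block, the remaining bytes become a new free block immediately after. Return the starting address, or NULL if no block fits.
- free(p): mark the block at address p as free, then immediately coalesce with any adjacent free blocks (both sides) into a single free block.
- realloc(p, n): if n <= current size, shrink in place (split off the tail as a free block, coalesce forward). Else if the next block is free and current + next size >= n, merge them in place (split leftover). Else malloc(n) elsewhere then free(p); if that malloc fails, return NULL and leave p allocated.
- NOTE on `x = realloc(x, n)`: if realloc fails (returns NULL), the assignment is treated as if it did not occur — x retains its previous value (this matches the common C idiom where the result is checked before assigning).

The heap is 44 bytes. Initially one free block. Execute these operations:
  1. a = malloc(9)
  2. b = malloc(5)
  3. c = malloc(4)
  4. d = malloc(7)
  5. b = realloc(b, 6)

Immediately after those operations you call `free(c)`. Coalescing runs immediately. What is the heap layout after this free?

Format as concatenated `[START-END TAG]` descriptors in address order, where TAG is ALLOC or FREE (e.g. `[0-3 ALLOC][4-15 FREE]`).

Op 1: a = malloc(9) -> a = 0; heap: [0-8 ALLOC][9-43 FREE]
Op 2: b = malloc(5) -> b = 9; heap: [0-8 ALLOC][9-13 ALLOC][14-43 FREE]
Op 3: c = malloc(4) -> c = 14; heap: [0-8 ALLOC][9-13 ALLOC][14-17 ALLOC][18-43 FREE]
Op 4: d = malloc(7) -> d = 18; heap: [0-8 ALLOC][9-13 ALLOC][14-17 ALLOC][18-24 ALLOC][25-43 FREE]
Op 5: b = realloc(b, 6) -> b = 25; heap: [0-8 ALLOC][9-13 FREE][14-17 ALLOC][18-24 ALLOC][25-30 ALLOC][31-43 FREE]
free(c): c = 14 -> block [14-17 ALLOC]; mark free, coalesce with adjacent free neighbors -> [0-8 ALLOC][9-17 FREE][18-24 ALLOC][25-30 ALLOC][31-43 FREE]

Answer: [0-8 ALLOC][9-17 FREE][18-24 ALLOC][25-30 ALLOC][31-43 FREE]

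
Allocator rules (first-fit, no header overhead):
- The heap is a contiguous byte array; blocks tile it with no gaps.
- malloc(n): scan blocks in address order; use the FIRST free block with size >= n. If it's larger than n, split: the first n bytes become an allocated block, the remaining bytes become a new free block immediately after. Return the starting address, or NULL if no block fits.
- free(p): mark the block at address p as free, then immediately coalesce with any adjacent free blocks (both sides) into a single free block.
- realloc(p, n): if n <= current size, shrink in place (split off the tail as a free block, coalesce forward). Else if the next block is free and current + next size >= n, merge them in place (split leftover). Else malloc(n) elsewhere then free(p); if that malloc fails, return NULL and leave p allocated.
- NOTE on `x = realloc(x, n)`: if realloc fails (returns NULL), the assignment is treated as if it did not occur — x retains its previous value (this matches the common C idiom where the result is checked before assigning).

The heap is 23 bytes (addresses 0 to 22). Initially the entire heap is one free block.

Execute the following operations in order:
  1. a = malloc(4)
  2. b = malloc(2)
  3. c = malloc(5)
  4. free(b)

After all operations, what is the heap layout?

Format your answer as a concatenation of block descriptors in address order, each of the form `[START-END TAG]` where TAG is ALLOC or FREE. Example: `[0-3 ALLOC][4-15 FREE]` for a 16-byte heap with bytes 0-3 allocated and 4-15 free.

Op 1: a = malloc(4) -> a = 0; heap: [0-3 ALLOC][4-22 FREE]
Op 2: b = malloc(2) -> b = 4; heap: [0-3 ALLOC][4-5 ALLOC][6-22 FREE]
Op 3: c = malloc(5) -> c = 6; heap: [0-3 ALLOC][4-5 ALLOC][6-10 ALLOC][11-22 FREE]
Op 4: free(b) -> (freed b); heap: [0-3 ALLOC][4-5 FREE][6-10 ALLOC][11-22 FREE]

Answer: [0-3 ALLOC][4-5 FREE][6-10 ALLOC][11-22 FREE]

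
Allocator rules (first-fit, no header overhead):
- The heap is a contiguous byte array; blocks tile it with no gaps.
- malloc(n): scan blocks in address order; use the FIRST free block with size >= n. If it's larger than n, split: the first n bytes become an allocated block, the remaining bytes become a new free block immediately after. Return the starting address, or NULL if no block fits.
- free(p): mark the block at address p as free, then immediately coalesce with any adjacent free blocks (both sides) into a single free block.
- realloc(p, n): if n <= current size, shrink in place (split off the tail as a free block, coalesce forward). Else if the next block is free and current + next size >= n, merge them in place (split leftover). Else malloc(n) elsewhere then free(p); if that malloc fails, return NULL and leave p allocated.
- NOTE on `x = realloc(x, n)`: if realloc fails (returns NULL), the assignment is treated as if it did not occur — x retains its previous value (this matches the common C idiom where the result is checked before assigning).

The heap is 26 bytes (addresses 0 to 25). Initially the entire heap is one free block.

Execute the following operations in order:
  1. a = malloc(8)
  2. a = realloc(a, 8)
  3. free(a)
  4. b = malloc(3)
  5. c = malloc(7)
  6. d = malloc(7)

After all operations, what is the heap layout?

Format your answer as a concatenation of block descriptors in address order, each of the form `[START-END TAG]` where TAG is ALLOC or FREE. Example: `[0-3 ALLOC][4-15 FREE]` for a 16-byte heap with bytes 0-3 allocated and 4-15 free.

Answer: [0-2 ALLOC][3-9 ALLOC][10-16 ALLOC][17-25 FREE]

Derivation:
Op 1: a = malloc(8) -> a = 0; heap: [0-7 ALLOC][8-25 FREE]
Op 2: a = realloc(a, 8) -> a = 0; heap: [0-7 ALLOC][8-25 FREE]
Op 3: free(a) -> (freed a); heap: [0-25 FREE]
Op 4: b = malloc(3) -> b = 0; heap: [0-2 ALLOC][3-25 FREE]
Op 5: c = malloc(7) -> c = 3; heap: [0-2 ALLOC][3-9 ALLOC][10-25 FREE]
Op 6: d = malloc(7) -> d = 10; heap: [0-2 ALLOC][3-9 ALLOC][10-16 ALLOC][17-25 FREE]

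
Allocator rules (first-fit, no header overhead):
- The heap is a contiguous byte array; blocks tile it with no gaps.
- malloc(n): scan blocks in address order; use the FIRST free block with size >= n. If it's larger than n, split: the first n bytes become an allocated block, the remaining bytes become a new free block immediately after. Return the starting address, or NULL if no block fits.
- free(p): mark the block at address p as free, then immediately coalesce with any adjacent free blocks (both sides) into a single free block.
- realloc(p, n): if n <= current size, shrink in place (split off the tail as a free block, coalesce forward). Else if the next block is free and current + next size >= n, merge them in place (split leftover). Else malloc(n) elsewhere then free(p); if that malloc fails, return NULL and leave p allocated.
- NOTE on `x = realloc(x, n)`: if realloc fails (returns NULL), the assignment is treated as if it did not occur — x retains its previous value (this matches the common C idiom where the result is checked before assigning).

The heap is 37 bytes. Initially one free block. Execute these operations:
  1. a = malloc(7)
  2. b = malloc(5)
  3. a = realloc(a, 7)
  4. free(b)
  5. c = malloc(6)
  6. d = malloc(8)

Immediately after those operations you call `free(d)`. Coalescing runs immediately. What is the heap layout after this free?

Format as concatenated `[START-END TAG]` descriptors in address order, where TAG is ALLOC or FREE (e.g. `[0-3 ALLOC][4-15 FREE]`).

Answer: [0-6 ALLOC][7-12 ALLOC][13-36 FREE]

Derivation:
Op 1: a = malloc(7) -> a = 0; heap: [0-6 ALLOC][7-36 FREE]
Op 2: b = malloc(5) -> b = 7; heap: [0-6 ALLOC][7-11 ALLOC][12-36 FREE]
Op 3: a = realloc(a, 7) -> a = 0; heap: [0-6 ALLOC][7-11 ALLOC][12-36 FREE]
Op 4: free(b) -> (freed b); heap: [0-6 ALLOC][7-36 FREE]
Op 5: c = malloc(6) -> c = 7; heap: [0-6 ALLOC][7-12 ALLOC][13-36 FREE]
Op 6: d = malloc(8) -> d = 13; heap: [0-6 ALLOC][7-12 ALLOC][13-20 ALLOC][21-36 FREE]
free(d): d = 13 -> block [13-20 ALLOC]; mark free, coalesce with adjacent free neighbors -> [0-6 ALLOC][7-12 ALLOC][13-36 FREE]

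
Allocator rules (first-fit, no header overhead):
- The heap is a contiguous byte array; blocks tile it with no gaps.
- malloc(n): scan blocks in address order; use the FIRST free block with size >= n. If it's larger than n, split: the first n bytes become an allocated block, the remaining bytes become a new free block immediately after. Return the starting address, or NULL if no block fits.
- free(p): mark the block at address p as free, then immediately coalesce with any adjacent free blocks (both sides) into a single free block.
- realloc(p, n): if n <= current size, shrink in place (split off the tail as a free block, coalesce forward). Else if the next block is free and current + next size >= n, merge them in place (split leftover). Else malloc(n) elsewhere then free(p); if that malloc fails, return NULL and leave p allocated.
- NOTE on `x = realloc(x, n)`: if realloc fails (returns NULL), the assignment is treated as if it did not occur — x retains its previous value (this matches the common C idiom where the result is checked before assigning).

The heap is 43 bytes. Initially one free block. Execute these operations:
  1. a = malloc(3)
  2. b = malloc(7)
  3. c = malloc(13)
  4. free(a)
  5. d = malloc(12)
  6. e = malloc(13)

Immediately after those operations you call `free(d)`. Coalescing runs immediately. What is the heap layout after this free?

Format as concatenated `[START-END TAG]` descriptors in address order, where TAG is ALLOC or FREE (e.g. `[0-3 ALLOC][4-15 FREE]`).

Answer: [0-2 FREE][3-9 ALLOC][10-22 ALLOC][23-42 FREE]

Derivation:
Op 1: a = malloc(3) -> a = 0; heap: [0-2 ALLOC][3-42 FREE]
Op 2: b = malloc(7) -> b = 3; heap: [0-2 ALLOC][3-9 ALLOC][10-42 FREE]
Op 3: c = malloc(13) -> c = 10; heap: [0-2 ALLOC][3-9 ALLOC][10-22 ALLOC][23-42 FREE]
Op 4: free(a) -> (freed a); heap: [0-2 FREE][3-9 ALLOC][10-22 ALLOC][23-42 FREE]
Op 5: d = malloc(12) -> d = 23; heap: [0-2 FREE][3-9 ALLOC][10-22 ALLOC][23-34 ALLOC][35-42 FREE]
Op 6: e = malloc(13) -> e = NULL; heap: [0-2 FREE][3-9 ALLOC][10-22 ALLOC][23-34 ALLOC][35-42 FREE]
free(d): d = 23 -> block [23-34 ALLOC]; mark free, coalesce with adjacent free neighbors -> [0-2 FREE][3-9 ALLOC][10-22 ALLOC][23-42 FREE]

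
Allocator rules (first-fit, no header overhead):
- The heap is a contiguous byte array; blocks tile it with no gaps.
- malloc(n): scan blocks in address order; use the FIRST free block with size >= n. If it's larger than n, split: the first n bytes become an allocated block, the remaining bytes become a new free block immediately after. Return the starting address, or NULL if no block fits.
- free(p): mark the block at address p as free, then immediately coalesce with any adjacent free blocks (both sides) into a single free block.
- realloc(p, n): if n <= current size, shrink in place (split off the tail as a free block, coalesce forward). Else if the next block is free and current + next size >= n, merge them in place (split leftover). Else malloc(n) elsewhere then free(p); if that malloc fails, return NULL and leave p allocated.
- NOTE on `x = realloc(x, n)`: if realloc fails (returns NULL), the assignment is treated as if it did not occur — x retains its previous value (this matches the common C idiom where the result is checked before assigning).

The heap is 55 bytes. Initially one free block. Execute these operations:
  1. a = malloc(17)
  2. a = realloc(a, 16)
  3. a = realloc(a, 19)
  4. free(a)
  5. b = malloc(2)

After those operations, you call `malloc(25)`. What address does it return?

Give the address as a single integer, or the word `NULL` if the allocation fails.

Answer: 2

Derivation:
Op 1: a = malloc(17) -> a = 0; heap: [0-16 ALLOC][17-54 FREE]
Op 2: a = realloc(a, 16) -> a = 0; heap: [0-15 ALLOC][16-54 FREE]
Op 3: a = realloc(a, 19) -> a = 0; heap: [0-18 ALLOC][19-54 FREE]
Op 4: free(a) -> (freed a); heap: [0-54 FREE]
Op 5: b = malloc(2) -> b = 0; heap: [0-1 ALLOC][2-54 FREE]
malloc(25): first-fit scan over [0-1 ALLOC][2-54 FREE] -> 2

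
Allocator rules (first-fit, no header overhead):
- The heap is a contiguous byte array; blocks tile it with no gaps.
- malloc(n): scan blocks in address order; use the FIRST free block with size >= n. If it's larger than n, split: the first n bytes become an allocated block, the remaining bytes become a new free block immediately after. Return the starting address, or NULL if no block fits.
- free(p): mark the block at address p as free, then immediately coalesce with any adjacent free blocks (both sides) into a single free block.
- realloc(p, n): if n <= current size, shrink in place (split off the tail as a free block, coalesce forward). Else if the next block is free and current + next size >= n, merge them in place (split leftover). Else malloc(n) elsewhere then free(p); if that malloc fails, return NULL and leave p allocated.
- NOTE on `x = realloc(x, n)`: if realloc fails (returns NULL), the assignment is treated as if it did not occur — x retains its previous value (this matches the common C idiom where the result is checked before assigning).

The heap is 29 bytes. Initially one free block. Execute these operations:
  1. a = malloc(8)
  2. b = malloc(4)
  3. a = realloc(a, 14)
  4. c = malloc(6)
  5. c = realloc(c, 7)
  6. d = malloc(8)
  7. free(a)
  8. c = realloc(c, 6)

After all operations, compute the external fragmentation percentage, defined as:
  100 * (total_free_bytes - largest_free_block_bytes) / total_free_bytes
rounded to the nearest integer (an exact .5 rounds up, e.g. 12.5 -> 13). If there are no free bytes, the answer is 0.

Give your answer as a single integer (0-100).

Answer: 11

Derivation:
Op 1: a = malloc(8) -> a = 0; heap: [0-7 ALLOC][8-28 FREE]
Op 2: b = malloc(4) -> b = 8; heap: [0-7 ALLOC][8-11 ALLOC][12-28 FREE]
Op 3: a = realloc(a, 14) -> a = 12; heap: [0-7 FREE][8-11 ALLOC][12-25 ALLOC][26-28 FREE]
Op 4: c = malloc(6) -> c = 0; heap: [0-5 ALLOC][6-7 FREE][8-11 ALLOC][12-25 ALLOC][26-28 FREE]
Op 5: c = realloc(c, 7) -> c = 0; heap: [0-6 ALLOC][7-7 FREE][8-11 ALLOC][12-25 ALLOC][26-28 FREE]
Op 6: d = malloc(8) -> d = NULL; heap: [0-6 ALLOC][7-7 FREE][8-11 ALLOC][12-25 ALLOC][26-28 FREE]
Op 7: free(a) -> (freed a); heap: [0-6 ALLOC][7-7 FREE][8-11 ALLOC][12-28 FREE]
Op 8: c = realloc(c, 6) -> c = 0; heap: [0-5 ALLOC][6-7 FREE][8-11 ALLOC][12-28 FREE]
Free blocks: [2 17] total_free=19 largest=17 -> 100*(19-17)/19 = 200/19 ≈ 10.526 -> rounds to 11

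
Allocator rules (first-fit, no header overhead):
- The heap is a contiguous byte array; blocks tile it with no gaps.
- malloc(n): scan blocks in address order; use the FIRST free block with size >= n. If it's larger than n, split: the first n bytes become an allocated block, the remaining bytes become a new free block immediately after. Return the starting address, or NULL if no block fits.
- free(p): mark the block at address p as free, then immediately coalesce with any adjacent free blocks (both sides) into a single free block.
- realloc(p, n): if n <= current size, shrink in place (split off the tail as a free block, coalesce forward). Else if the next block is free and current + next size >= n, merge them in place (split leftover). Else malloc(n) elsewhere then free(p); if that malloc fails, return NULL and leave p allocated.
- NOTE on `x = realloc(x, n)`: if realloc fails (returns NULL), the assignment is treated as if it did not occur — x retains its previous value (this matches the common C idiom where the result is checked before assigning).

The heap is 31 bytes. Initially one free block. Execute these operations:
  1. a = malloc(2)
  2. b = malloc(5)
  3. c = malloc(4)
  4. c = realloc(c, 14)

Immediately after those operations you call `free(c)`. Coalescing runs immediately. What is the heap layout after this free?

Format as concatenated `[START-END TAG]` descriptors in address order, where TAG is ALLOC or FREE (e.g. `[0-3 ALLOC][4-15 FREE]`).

Answer: [0-1 ALLOC][2-6 ALLOC][7-30 FREE]

Derivation:
Op 1: a = malloc(2) -> a = 0; heap: [0-1 ALLOC][2-30 FREE]
Op 2: b = malloc(5) -> b = 2; heap: [0-1 ALLOC][2-6 ALLOC][7-30 FREE]
Op 3: c = malloc(4) -> c = 7; heap: [0-1 ALLOC][2-6 ALLOC][7-10 ALLOC][11-30 FREE]
Op 4: c = realloc(c, 14) -> c = 7; heap: [0-1 ALLOC][2-6 ALLOC][7-20 ALLOC][21-30 FREE]
free(c): c = 7 -> block [7-20 ALLOC]; mark free, coalesce with adjacent free neighbors -> [0-1 ALLOC][2-6 ALLOC][7-30 FREE]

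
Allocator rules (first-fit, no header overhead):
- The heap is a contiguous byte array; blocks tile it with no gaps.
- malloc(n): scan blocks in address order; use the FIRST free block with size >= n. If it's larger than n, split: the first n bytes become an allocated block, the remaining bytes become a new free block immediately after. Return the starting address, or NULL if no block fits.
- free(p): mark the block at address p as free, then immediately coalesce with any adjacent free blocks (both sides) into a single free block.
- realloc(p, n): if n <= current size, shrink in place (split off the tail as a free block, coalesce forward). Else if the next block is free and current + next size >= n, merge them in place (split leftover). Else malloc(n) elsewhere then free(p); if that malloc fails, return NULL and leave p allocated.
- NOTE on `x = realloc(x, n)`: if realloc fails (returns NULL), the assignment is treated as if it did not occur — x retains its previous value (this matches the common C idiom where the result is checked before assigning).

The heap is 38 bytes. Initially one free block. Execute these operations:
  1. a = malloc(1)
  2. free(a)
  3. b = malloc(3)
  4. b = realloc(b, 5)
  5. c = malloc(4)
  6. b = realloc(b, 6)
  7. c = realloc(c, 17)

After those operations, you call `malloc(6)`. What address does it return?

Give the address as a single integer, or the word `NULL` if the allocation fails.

Answer: 0

Derivation:
Op 1: a = malloc(1) -> a = 0; heap: [0-0 ALLOC][1-37 FREE]
Op 2: free(a) -> (freed a); heap: [0-37 FREE]
Op 3: b = malloc(3) -> b = 0; heap: [0-2 ALLOC][3-37 FREE]
Op 4: b = realloc(b, 5) -> b = 0; heap: [0-4 ALLOC][5-37 FREE]
Op 5: c = malloc(4) -> c = 5; heap: [0-4 ALLOC][5-8 ALLOC][9-37 FREE]
Op 6: b = realloc(b, 6) -> b = 9; heap: [0-4 FREE][5-8 ALLOC][9-14 ALLOC][15-37 FREE]
Op 7: c = realloc(c, 17) -> c = 15; heap: [0-8 FREE][9-14 ALLOC][15-31 ALLOC][32-37 FREE]
malloc(6): first-fit scan over [0-8 FREE][9-14 ALLOC][15-31 ALLOC][32-37 FREE] -> 0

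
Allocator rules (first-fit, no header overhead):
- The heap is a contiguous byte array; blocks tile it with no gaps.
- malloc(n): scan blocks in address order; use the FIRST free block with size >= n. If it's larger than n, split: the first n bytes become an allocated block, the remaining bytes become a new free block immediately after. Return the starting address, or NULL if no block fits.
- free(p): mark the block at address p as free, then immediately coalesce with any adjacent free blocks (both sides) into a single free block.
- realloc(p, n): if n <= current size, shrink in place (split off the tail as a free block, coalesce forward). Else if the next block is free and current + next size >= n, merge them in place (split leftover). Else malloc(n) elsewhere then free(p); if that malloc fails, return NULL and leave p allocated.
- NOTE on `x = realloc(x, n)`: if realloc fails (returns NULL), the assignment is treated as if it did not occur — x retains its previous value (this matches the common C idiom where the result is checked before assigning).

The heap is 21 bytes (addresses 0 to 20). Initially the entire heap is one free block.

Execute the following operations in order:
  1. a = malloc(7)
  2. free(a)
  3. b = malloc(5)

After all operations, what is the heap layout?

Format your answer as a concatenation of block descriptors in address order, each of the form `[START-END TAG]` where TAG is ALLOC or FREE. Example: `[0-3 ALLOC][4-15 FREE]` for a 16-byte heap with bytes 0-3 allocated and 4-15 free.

Answer: [0-4 ALLOC][5-20 FREE]

Derivation:
Op 1: a = malloc(7) -> a = 0; heap: [0-6 ALLOC][7-20 FREE]
Op 2: free(a) -> (freed a); heap: [0-20 FREE]
Op 3: b = malloc(5) -> b = 0; heap: [0-4 ALLOC][5-20 FREE]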